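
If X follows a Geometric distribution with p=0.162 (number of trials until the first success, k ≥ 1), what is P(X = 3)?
0.113764

We have X ~ Geometric(p=0.162) (number of trials until the first success, k ≥ 1).

For a Geometric distribution, the PMF gives us the probability of each outcome.

Using the PMF formula:
P(X = 3) = 0.113764

Rounded to 4 decimal places: 0.1138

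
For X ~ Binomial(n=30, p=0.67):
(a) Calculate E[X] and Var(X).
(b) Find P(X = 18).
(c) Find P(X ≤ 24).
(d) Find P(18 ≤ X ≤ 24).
(a) E[X] = 20.1000, Var(X) = 6.6330
(b) P(X = 18) = 0.106781
(c) P(X ≤ 24) = 0.961539
(d) P(18 ≤ X ≤ 24) = 0.805265

We have X ~ Binomial(n=30, p=0.67).

(a) Moments:
E[X] = 20.1000
Var(X) = 6.6330
σ = √Var(X) = 2.5755

(b) Point probability using PMF:
P(X = 18) = 0.106781

(c) Cumulative probability using CDF:
P(X ≤ 24) = F(24) = 0.961539

(d) Range probability:
P(18 ≤ X ≤ 24) = P(X ≤ 24) - P(X ≤ 17)
                   = F(24) - F(17)
                   = 0.961539 - 0.156274
                   = 0.805265

This means approximately 80.5% of outcomes fall in the interval [18, 24].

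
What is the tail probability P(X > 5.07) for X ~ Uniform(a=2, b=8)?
0.488333

We have X ~ Uniform(a=2, b=8).

P(X > 5.07) = 1 - P(X ≤ 5.07)
                = 1 - F(5.07)
                = 1 - 0.511667
                = 0.488333

So there's approximately a 48.8% chance that X exceeds 5.07.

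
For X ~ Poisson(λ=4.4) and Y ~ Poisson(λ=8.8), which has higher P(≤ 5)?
X has higher probability (P(X ≤ 5) = 0.7199 > P(Y ≤ 5) = 0.1284)

Compute P(≤ 5) for each distribution:

X ~ Poisson(λ=4.4):
P(X ≤ 5) = 0.7199

Y ~ Poisson(λ=8.8):
P(Y ≤ 5) = 0.1284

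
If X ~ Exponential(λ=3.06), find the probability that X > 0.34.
0.353313

We have X ~ Exponential(λ=3.06).

P(X > 0.34) = 1 - P(X ≤ 0.34)
                = 1 - F(0.34)
                = 1 - 0.646687
                = 0.353313

So there's approximately a 35.3% chance that X exceeds 0.34.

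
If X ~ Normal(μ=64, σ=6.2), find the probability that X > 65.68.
0.393208

We have X ~ Normal(μ=64, σ=6.2).

P(X > 65.68) = 1 - P(X ≤ 65.68)
                = 1 - F(65.68)
                = 1 - 0.606792
                = 0.393208

So there's approximately a 39.3% chance that X exceeds 65.68.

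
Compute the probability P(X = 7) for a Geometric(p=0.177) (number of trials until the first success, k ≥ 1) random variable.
0.055001

We have X ~ Geometric(p=0.177) (number of trials until the first success, k ≥ 1).

For a Geometric distribution, the PMF gives us the probability of each outcome.

Using the PMF formula:
P(X = 7) = 0.055001

Rounded to 4 decimal places: 0.0550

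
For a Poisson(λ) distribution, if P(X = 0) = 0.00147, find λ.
λ = 6.5225

For a Poisson(λ) distribution, the PMF at 0 is:
P(X = 0) = λ^0 e^(-λ) / 0! = e^(-λ)

Given P(X = 0) = 0.00147:
e^(-λ) = 0.00147
-λ = ln(0.00147)
λ = -ln(0.00147) = 6.5225

Verification: e^(-6.5225) = 0.00147 ✓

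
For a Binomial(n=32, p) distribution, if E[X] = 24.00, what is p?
p = 0.75

For a Binomial(n, p) distribution:
E[X] = n × p

Given n = 32 and E[X] = 24.00:
24.00 = 32 × p
p = 24.00 / 32 = 0.75

Verification: Binomial(32, 0.75) has E[X] = 24.00 ✓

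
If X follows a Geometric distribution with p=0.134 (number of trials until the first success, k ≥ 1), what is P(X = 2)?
0.116044

We have X ~ Geometric(p=0.134) (number of trials until the first success, k ≥ 1).

For a Geometric distribution, the PMF gives us the probability of each outcome.

Using the PMF formula:
P(X = 2) = 0.116044

Rounded to 4 decimal places: 0.1160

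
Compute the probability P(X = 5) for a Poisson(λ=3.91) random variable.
0.152620

We have X ~ Poisson(λ=3.91).

For a Poisson distribution, the PMF gives us the probability of each outcome.

Using the PMF formula:
P(X = 5) = 0.152620

Rounded to 4 decimal places: 0.1526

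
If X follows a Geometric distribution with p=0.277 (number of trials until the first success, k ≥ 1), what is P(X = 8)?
0.028605

We have X ~ Geometric(p=0.277) (number of trials until the first success, k ≥ 1).

For a Geometric distribution, the PMF gives us the probability of each outcome.

Using the PMF formula:
P(X = 8) = 0.028605

Rounded to 4 decimal places: 0.0286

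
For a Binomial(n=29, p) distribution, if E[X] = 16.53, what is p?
p = 0.57

For a Binomial(n, p) distribution:
E[X] = n × p

Given n = 29 and E[X] = 16.53:
16.53 = 29 × p
p = 16.53 / 29 = 0.57

Verification: Binomial(29, 0.57) has E[X] = 16.53 ✓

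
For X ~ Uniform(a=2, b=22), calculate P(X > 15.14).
0.343000

We have X ~ Uniform(a=2, b=22).

P(X > 15.14) = 1 - P(X ≤ 15.14)
                = 1 - F(15.14)
                = 1 - 0.657000
                = 0.343000

So there's approximately a 34.3% chance that X exceeds 15.14.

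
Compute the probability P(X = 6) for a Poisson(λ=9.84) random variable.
0.067171

We have X ~ Poisson(λ=9.84).

For a Poisson distribution, the PMF gives us the probability of each outcome.

Using the PMF formula:
P(X = 6) = 0.067171

Rounded to 4 decimal places: 0.0672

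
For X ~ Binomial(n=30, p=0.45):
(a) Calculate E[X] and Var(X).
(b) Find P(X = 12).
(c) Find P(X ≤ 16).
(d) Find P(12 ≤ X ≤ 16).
(a) E[X] = 13.5000, Var(X) = 7.4250
(b) P(X = 12) = 0.126491
(c) P(X ≤ 16) = 0.864395
(d) P(12 ≤ X ≤ 16) = 0.631708

We have X ~ Binomial(n=30, p=0.45).

(a) Moments:
E[X] = 13.5000
Var(X) = 7.4250
σ = √Var(X) = 2.7249

(b) Point probability using PMF:
P(X = 12) = 0.126491

(c) Cumulative probability using CDF:
P(X ≤ 16) = F(16) = 0.864395

(d) Range probability:
P(12 ≤ X ≤ 16) = P(X ≤ 16) - P(X ≤ 11)
                   = F(16) - F(11)
                   = 0.864395 - 0.232687
                   = 0.631708

This means approximately 63.2% of outcomes fall in the interval [12, 16].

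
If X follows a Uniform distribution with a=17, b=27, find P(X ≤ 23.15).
0.615000

We have X ~ Uniform(a=17, b=27).

The CDF gives us P(X ≤ k).

Using the CDF:
P(X ≤ 23.15) = 0.615000

This means there's approximately a 61.5% chance that X is at most 23.15.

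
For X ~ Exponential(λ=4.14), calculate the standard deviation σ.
0.2415

We have X ~ Exponential(λ=4.14).

For an Exponential distribution with λ=4.14:
σ = √Var(X) = 0.2415

The standard deviation is the square root of the variance.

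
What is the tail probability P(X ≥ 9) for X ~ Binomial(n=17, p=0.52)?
0.566485

We have X ~ Binomial(n=17, p=0.52).

For discrete distributions, P(X ≥ 9) = 1 - P(X ≤ 8).

P(X ≤ 8) = 0.433515
P(X ≥ 9) = 1 - 0.433515 = 0.566485

So there's approximately a 56.6% chance that X is at least 9.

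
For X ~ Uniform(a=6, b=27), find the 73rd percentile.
21.3300

We have X ~ Uniform(a=6, b=27).

We want to find x such that P(X ≤ x) = 0.73.

This is the 73rd percentile, which means 73% of values fall below this point.

Using the inverse CDF (quantile function):
x = F⁻¹(0.73) = 21.3300

Verification: P(X ≤ 21.3300) = 0.73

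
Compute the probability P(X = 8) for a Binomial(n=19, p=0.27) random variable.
0.066970

We have X ~ Binomial(n=19, p=0.27).

For a Binomial distribution, the PMF gives us the probability of each outcome.

Using the PMF formula:
P(X = 8) = 0.066970

Rounded to 4 decimal places: 0.0670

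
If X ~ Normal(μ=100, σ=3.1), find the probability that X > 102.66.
0.195428

We have X ~ Normal(μ=100, σ=3.1).

P(X > 102.66) = 1 - P(X ≤ 102.66)
                = 1 - F(102.66)
                = 1 - 0.804572
                = 0.195428

So there's approximately a 19.5% chance that X exceeds 102.66.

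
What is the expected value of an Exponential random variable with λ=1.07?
0.9346

We have X ~ Exponential(λ=1.07).

For an Exponential distribution with λ=1.07:
E[X] = 0.9346

This is the expected (average) value of X.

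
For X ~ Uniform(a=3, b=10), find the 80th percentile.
8.6000

We have X ~ Uniform(a=3, b=10).

We want to find x such that P(X ≤ x) = 0.8.

This is the 80th percentile, which means 80% of values fall below this point.

Using the inverse CDF (quantile function):
x = F⁻¹(0.8) = 8.6000

Verification: P(X ≤ 8.6000) = 0.8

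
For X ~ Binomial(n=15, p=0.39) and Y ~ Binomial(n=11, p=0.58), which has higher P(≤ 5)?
X has higher probability (P(X ≤ 5) = 0.4346 > P(Y ≤ 5) = 0.2924)

Compute P(≤ 5) for each distribution:

X ~ Binomial(n=15, p=0.39):
P(X ≤ 5) = 0.4346

Y ~ Binomial(n=11, p=0.58):
P(Y ≤ 5) = 0.2924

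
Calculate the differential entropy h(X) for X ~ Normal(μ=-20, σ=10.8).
3.7985 nats

We have X ~ Normal(μ=-20, σ=10.8).

The differential entropy measures the uncertainty or information content of the distribution.

For a Normal distribution with μ=-20, σ=10.8:
h(X) = 3.7985 nats

(In bits, this would be 5.4801 bits.)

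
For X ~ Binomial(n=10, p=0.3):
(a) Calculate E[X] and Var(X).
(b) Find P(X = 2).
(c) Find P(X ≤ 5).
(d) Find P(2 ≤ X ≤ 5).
(a) E[X] = 3.0000, Var(X) = 2.1000
(b) P(X = 2) = 0.233474
(c) P(X ≤ 5) = 0.952651
(d) P(2 ≤ X ≤ 5) = 0.803343

We have X ~ Binomial(n=10, p=0.3).

(a) Moments:
E[X] = 3.0000
Var(X) = 2.1000
σ = √Var(X) = 1.4491

(b) Point probability using PMF:
P(X = 2) = 0.233474

(c) Cumulative probability using CDF:
P(X ≤ 5) = F(5) = 0.952651

(d) Range probability:
P(2 ≤ X ≤ 5) = P(X ≤ 5) - P(X ≤ 1)
                   = F(5) - F(1)
                   = 0.952651 - 0.149308
                   = 0.803343

This means approximately 80.3% of outcomes fall in the interval [2, 5].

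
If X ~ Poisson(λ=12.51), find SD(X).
3.5369

We have X ~ Poisson(λ=12.51).

For a Poisson distribution with λ=12.51:
σ = √Var(X) = 3.5369

The standard deviation is the square root of the variance.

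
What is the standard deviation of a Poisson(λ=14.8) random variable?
3.8471

We have X ~ Poisson(λ=14.8).

For a Poisson distribution with λ=14.8:
σ = √Var(X) = 3.8471

The standard deviation is the square root of the variance.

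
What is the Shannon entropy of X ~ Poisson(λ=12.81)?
2.6873 nats

We have X ~ Poisson(λ=12.81).

The Shannon entropy measures the uncertainty or information content of the distribution.

For a Poisson distribution with λ=12.81:
H(X) = 2.6873 nats

(In bits, this would be 3.8769 bits.)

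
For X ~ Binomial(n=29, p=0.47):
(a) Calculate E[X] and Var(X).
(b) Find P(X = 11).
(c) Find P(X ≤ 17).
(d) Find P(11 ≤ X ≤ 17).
(a) E[X] = 13.6300, Var(X) = 7.2239
(b) P(X = 11) = 0.093129
(c) P(X ≤ 17) = 0.925094
(d) P(11 ≤ X ≤ 17) = 0.803486

We have X ~ Binomial(n=29, p=0.47).

(a) Moments:
E[X] = 13.6300
Var(X) = 7.2239
σ = √Var(X) = 2.6877

(b) Point probability using PMF:
P(X = 11) = 0.093129

(c) Cumulative probability using CDF:
P(X ≤ 17) = F(17) = 0.925094

(d) Range probability:
P(11 ≤ X ≤ 17) = P(X ≤ 17) - P(X ≤ 10)
                   = F(17) - F(10)
                   = 0.925094 - 0.121607
                   = 0.803486

This means approximately 80.3% of outcomes fall in the interval [11, 17].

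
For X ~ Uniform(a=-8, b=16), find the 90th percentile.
13.6000

We have X ~ Uniform(a=-8, b=16).

We want to find x such that P(X ≤ x) = 0.9.

This is the 90th percentile, which means 90% of values fall below this point.

Using the inverse CDF (quantile function):
x = F⁻¹(0.9) = 13.6000

Verification: P(X ≤ 13.6000) = 0.9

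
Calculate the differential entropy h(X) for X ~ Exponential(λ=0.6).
1.5108 nats

We have X ~ Exponential(λ=0.6).

The differential entropy measures the uncertainty or information content of the distribution.

For an Exponential distribution with λ=0.6:
h(X) = 1.5108 nats

(In bits, this would be 2.1797 bits.)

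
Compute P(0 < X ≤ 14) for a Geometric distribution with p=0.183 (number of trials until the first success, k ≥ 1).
0.940965

We have X ~ Geometric(p=0.183) (number of trials until the first success, k ≥ 1).

To find P(0 < X ≤ 14), we use:
P(0 < X ≤ 14) = P(X ≤ 14) - P(X ≤ 0)
                 = F(14) - F(0)
                 = 0.940965 - 0.000000
                 = 0.940965

So there's approximately a 94.1% chance that X falls in this range.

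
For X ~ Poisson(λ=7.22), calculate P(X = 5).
0.119646

We have X ~ Poisson(λ=7.22).

For a Poisson distribution, the PMF gives us the probability of each outcome.

Using the PMF formula:
P(X = 5) = 0.119646

Rounded to 4 decimal places: 0.1196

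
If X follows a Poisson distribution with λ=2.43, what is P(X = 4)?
0.127902

We have X ~ Poisson(λ=2.43).

For a Poisson distribution, the PMF gives us the probability of each outcome.

Using the PMF formula:
P(X = 4) = 0.127902

Rounded to 4 decimal places: 0.1279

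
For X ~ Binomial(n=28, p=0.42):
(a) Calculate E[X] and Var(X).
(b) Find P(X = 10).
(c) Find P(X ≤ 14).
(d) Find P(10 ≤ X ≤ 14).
(a) E[X] = 11.7600, Var(X) = 6.8208
(b) P(X = 10) = 0.123661
(c) P(X ≤ 14) = 0.852800
(d) P(10 ≤ X ≤ 14) = 0.658436

We have X ~ Binomial(n=28, p=0.42).

(a) Moments:
E[X] = 11.7600
Var(X) = 6.8208
σ = √Var(X) = 2.6117

(b) Point probability using PMF:
P(X = 10) = 0.123661

(c) Cumulative probability using CDF:
P(X ≤ 14) = F(14) = 0.852800

(d) Range probability:
P(10 ≤ X ≤ 14) = P(X ≤ 14) - P(X ≤ 9)
                   = F(14) - F(9)
                   = 0.852800 - 0.194364
                   = 0.658436

This means approximately 65.8% of outcomes fall in the interval [10, 14].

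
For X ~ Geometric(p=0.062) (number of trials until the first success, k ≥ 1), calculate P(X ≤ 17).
0.663141

We have X ~ Geometric(p=0.062) (number of trials until the first success, k ≥ 1).

The CDF gives us P(X ≤ k).

Using the CDF:
P(X ≤ 17) = 0.663141

This means there's approximately a 66.3% chance that X is at most 17.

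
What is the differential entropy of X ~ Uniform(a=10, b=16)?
1.7918 nats

We have X ~ Uniform(a=10, b=16).

The differential entropy measures the uncertainty or information content of the distribution.

For a Uniform distribution with a=10, b=16:
h(X) = 1.7918 nats

(In bits, this would be 2.5850 bits.)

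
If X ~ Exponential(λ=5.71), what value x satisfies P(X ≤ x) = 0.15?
0.0285

We have X ~ Exponential(λ=5.71).

We want to find x such that P(X ≤ x) = 0.15.

This is the 15th percentile, which means 15% of values fall below this point.

Using the inverse CDF (quantile function):
x = F⁻¹(0.15) = 0.0285

Verification: P(X ≤ 0.0285) = 0.15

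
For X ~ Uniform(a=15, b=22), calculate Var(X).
4.0833

We have X ~ Uniform(a=15, b=22).

For a Uniform distribution with a=15, b=22:
Var(X) = 4.0833

The variance measures the spread of the distribution around the mean.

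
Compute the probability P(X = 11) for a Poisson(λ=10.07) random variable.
0.114505

We have X ~ Poisson(λ=10.07).

For a Poisson distribution, the PMF gives us the probability of each outcome.

Using the PMF formula:
P(X = 11) = 0.114505

Rounded to 4 decimal places: 0.1145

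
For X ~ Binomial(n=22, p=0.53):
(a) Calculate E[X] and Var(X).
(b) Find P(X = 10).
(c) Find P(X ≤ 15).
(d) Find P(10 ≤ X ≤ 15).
(a) E[X] = 11.6600, Var(X) = 5.4802
(b) P(X = 10) = 0.131401
(c) P(X ≤ 15) = 0.951434
(d) P(10 ≤ X ≤ 15) = 0.773343

We have X ~ Binomial(n=22, p=0.53).

(a) Moments:
E[X] = 11.6600
Var(X) = 5.4802
σ = √Var(X) = 2.3410

(b) Point probability using PMF:
P(X = 10) = 0.131401

(c) Cumulative probability using CDF:
P(X ≤ 15) = F(15) = 0.951434

(d) Range probability:
P(10 ≤ X ≤ 15) = P(X ≤ 15) - P(X ≤ 9)
                   = F(15) - F(9)
                   = 0.951434 - 0.178091
                   = 0.773343

This means approximately 77.3% of outcomes fall in the interval [10, 15].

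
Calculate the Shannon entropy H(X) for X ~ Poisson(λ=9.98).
2.5604 nats

We have X ~ Poisson(λ=9.98).

The Shannon entropy measures the uncertainty or information content of the distribution.

For a Poisson distribution with λ=9.98:
H(X) = 2.5604 nats

(In bits, this would be 3.6939 bits.)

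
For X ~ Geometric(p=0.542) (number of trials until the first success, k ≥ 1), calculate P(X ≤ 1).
0.542000

We have X ~ Geometric(p=0.542) (number of trials until the first success, k ≥ 1).

The CDF gives us P(X ≤ k).

Using the CDF:
P(X ≤ 1) = 0.542000

This means there's approximately a 54.2% chance that X is at most 1.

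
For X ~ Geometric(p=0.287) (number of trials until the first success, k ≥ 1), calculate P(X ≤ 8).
0.933209

We have X ~ Geometric(p=0.287) (number of trials until the first success, k ≥ 1).

The CDF gives us P(X ≤ k).

Using the CDF:
P(X ≤ 8) = 0.933209

This means there's approximately a 93.3% chance that X is at most 8.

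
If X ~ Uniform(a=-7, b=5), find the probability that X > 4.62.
0.031667

We have X ~ Uniform(a=-7, b=5).

P(X > 4.62) = 1 - P(X ≤ 4.62)
                = 1 - F(4.62)
                = 1 - 0.968333
                = 0.031667

So there's approximately a 3.2% chance that X exceeds 4.62.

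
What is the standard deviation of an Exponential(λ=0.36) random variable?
2.7778

We have X ~ Exponential(λ=0.36).

For an Exponential distribution with λ=0.36:
σ = √Var(X) = 2.7778

The standard deviation is the square root of the variance.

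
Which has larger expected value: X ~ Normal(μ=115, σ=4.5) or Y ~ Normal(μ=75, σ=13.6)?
X has larger mean (115.0000 > 75.0000)

Compute the expected value for each distribution:

X ~ Normal(μ=115, σ=4.5):
E[X] = 115.0000

Y ~ Normal(μ=75, σ=13.6):
E[Y] = 75.0000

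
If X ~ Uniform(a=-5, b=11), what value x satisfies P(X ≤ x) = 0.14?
-2.7600

We have X ~ Uniform(a=-5, b=11).

We want to find x such that P(X ≤ x) = 0.14.

This is the 14th percentile, which means 14% of values fall below this point.

Using the inverse CDF (quantile function):
x = F⁻¹(0.14) = -2.7600

Verification: P(X ≤ -2.7600) = 0.14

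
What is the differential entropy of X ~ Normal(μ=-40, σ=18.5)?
4.3367 nats

We have X ~ Normal(μ=-40, σ=18.5).

The differential entropy measures the uncertainty or information content of the distribution.

For a Normal distribution with μ=-40, σ=18.5:
h(X) = 4.3367 nats

(In bits, this would be 6.2565 bits.)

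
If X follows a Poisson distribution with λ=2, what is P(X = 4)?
0.090224

We have X ~ Poisson(λ=2).

For a Poisson distribution, the PMF gives us the probability of each outcome.

Using the PMF formula:
P(X = 4) = 0.090224

Rounded to 4 decimal places: 0.0902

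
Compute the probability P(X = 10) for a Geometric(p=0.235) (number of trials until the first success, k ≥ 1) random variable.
0.021087

We have X ~ Geometric(p=0.235) (number of trials until the first success, k ≥ 1).

For a Geometric distribution, the PMF gives us the probability of each outcome.

Using the PMF formula:
P(X = 10) = 0.021087

Rounded to 4 decimal places: 0.0211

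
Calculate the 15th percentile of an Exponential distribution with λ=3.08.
0.0528

We have X ~ Exponential(λ=3.08).

We want to find x such that P(X ≤ x) = 0.15.

This is the 15th percentile, which means 15% of values fall below this point.

Using the inverse CDF (quantile function):
x = F⁻¹(0.15) = 0.0528

Verification: P(X ≤ 0.0528) = 0.15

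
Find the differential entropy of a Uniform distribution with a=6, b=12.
1.7918 nats

We have X ~ Uniform(a=6, b=12).

The differential entropy measures the uncertainty or information content of the distribution.

For a Uniform distribution with a=6, b=12:
h(X) = 1.7918 nats

(In bits, this would be 2.5850 bits.)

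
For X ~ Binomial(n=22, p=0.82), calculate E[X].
18.0400

We have X ~ Binomial(n=22, p=0.82).

For a Binomial distribution with n=22, p=0.82:
E[X] = 18.0400

This is the expected (average) value of X.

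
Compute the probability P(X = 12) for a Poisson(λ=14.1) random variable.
0.096993

We have X ~ Poisson(λ=14.1).

For a Poisson distribution, the PMF gives us the probability of each outcome.

Using the PMF formula:
P(X = 12) = 0.096993

Rounded to 4 decimal places: 0.0970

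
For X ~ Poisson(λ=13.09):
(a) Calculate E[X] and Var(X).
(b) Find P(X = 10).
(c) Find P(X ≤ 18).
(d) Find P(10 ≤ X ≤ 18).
(a) E[X] = 13.0900, Var(X) = 13.0900
(b) P(X = 10) = 0.084085
(c) P(X ≤ 18) = 0.926532
(d) P(10 ≤ X ≤ 18) = 0.766583

We have X ~ Poisson(λ=13.09).

(a) Moments:
E[X] = 13.0900
Var(X) = 13.0900
σ = √Var(X) = 3.6180

(b) Point probability using PMF:
P(X = 10) = 0.084085

(c) Cumulative probability using CDF:
P(X ≤ 18) = F(18) = 0.926532

(d) Range probability:
P(10 ≤ X ≤ 18) = P(X ≤ 18) - P(X ≤ 9)
                   = F(18) - F(9)
                   = 0.926532 - 0.159949
                   = 0.766583

This means approximately 76.7% of outcomes fall in the interval [10, 18].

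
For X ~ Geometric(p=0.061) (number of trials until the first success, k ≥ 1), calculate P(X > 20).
0.283996

We have X ~ Geometric(p=0.061) (number of trials until the first success, k ≥ 1).

P(X > 20) = 1 - P(X ≤ 20)
                = 1 - F(20)
                = 1 - 0.716004
                = 0.283996

So there's approximately a 28.4% chance that X exceeds 20.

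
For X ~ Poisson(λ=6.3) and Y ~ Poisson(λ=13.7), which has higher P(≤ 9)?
X has higher probability (P(X ≤ 9) = 0.8939 > P(Y ≤ 9) = 0.1244)

Compute P(≤ 9) for each distribution:

X ~ Poisson(λ=6.3):
P(X ≤ 9) = 0.8939

Y ~ Poisson(λ=13.7):
P(Y ≤ 9) = 0.1244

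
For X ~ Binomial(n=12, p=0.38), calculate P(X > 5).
0.283285

We have X ~ Binomial(n=12, p=0.38).

P(X > 5) = 1 - P(X ≤ 5)
                = 1 - F(5)
                = 1 - 0.716715
                = 0.283285

So there's approximately a 28.3% chance that X exceeds 5.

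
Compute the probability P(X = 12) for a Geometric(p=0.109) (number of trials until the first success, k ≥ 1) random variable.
0.030625

We have X ~ Geometric(p=0.109) (number of trials until the first success, k ≥ 1).

For a Geometric distribution, the PMF gives us the probability of each outcome.

Using the PMF formula:
P(X = 12) = 0.030625

Rounded to 4 decimal places: 0.0306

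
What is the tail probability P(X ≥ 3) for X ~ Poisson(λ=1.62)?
0.221823

We have X ~ Poisson(λ=1.62).

For discrete distributions, P(X ≥ 3) = 1 - P(X ≤ 2).

P(X ≤ 2) = 0.778177
P(X ≥ 3) = 1 - 0.778177 = 0.221823

So there's approximately a 22.2% chance that X is at least 3.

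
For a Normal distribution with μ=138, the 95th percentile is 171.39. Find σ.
σ = 20.2997

For X ~ Normal(μ, σ), the p-th percentile satisfies x = μ + z_p × σ,
where z_p = Φ⁻¹(p) is the standard normal quantile.

Step 1: z_{0.95} = Φ⁻¹(0.95) = 1.6449

Step 2: Solve for σ:
171.39 = 138 + 1.6449 × σ
σ = (171.39 - 138) / 1.6449
σ = 33.39 / 1.6449
σ = 20.2997

Verification: μ + z × σ = 138 + 1.6449 × 20.2997 = 171.39 ✓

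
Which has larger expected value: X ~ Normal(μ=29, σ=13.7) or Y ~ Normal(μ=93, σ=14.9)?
Y has larger mean (93.0000 > 29.0000)

Compute the expected value for each distribution:

X ~ Normal(μ=29, σ=13.7):
E[X] = 29.0000

Y ~ Normal(μ=93, σ=14.9):
E[Y] = 93.0000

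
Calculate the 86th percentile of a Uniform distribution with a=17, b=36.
33.3400

We have X ~ Uniform(a=17, b=36).

We want to find x such that P(X ≤ x) = 0.86.

This is the 86th percentile, which means 86% of values fall below this point.

Using the inverse CDF (quantile function):
x = F⁻¹(0.86) = 33.3400

Verification: P(X ≤ 33.3400) = 0.86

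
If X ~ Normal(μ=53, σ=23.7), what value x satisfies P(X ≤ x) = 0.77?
70.5107

We have X ~ Normal(μ=53, σ=23.7).

We want to find x such that P(X ≤ x) = 0.77.

This is the 77th percentile, which means 77% of values fall below this point.

Using the inverse CDF (quantile function):
x = F⁻¹(0.77) = 70.5107

Verification: P(X ≤ 70.5107) = 0.77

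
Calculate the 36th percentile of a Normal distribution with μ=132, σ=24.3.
123.2895

We have X ~ Normal(μ=132, σ=24.3).

We want to find x such that P(X ≤ x) = 0.36.

This is the 36th percentile, which means 36% of values fall below this point.

Using the inverse CDF (quantile function):
x = F⁻¹(0.36) = 123.2895

Verification: P(X ≤ 123.2895) = 0.36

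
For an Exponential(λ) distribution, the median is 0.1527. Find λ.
λ = 4.5393

For X ~ Exponential(λ), the CDF is F(x) = 1 - e^(-λx).
The median m satisfies F(m) = 0.5:
1 - e^(-λm) = 0.5
e^(-λm) = 0.5
λm = ln(2)
m = ln(2) / λ

Given m = 0.1527:
λ = ln(2) / 0.1527 = 0.693147 / 0.1527 = 4.5393

Verification: ln(2) / 4.5393 = 0.1527 ✓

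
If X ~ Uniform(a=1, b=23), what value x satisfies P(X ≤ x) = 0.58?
13.7600

We have X ~ Uniform(a=1, b=23).

We want to find x such that P(X ≤ x) = 0.58.

This is the 58th percentile, which means 58% of values fall below this point.

Using the inverse CDF (quantile function):
x = F⁻¹(0.58) = 13.7600

Verification: P(X ≤ 13.7600) = 0.58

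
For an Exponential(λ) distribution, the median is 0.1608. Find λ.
λ = 4.3106

For X ~ Exponential(λ), the CDF is F(x) = 1 - e^(-λx).
The median m satisfies F(m) = 0.5:
1 - e^(-λm) = 0.5
e^(-λm) = 0.5
λm = ln(2)
m = ln(2) / λ

Given m = 0.1608:
λ = ln(2) / 0.1608 = 0.693147 / 0.1608 = 4.3106

Verification: ln(2) / 4.3106 = 0.1608 ✓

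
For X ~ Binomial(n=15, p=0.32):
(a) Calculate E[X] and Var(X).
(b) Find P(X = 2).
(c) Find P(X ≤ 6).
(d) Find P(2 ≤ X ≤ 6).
(a) E[X] = 4.8000, Var(X) = 3.2640
(b) P(X = 2) = 0.071467
(c) P(X ≤ 6) = 0.827790
(d) P(2 ≤ X ≤ 6) = 0.803021

We have X ~ Binomial(n=15, p=0.32).

(a) Moments:
E[X] = 4.8000
Var(X) = 3.2640
σ = √Var(X) = 1.8067

(b) Point probability using PMF:
P(X = 2) = 0.071467

(c) Cumulative probability using CDF:
P(X ≤ 6) = F(6) = 0.827790

(d) Range probability:
P(2 ≤ X ≤ 6) = P(X ≤ 6) - P(X ≤ 1)
                   = F(6) - F(1)
                   = 0.827790 - 0.024769
                   = 0.803021

This means approximately 80.3% of outcomes fall in the interval [2, 6].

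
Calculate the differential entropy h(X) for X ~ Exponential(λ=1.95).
0.3322 nats

We have X ~ Exponential(λ=1.95).

The differential entropy measures the uncertainty or information content of the distribution.

For an Exponential distribution with λ=1.95:
h(X) = 0.3322 nats

(In bits, this would be 0.4792 bits.)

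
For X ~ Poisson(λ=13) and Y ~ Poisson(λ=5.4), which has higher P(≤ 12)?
Y has higher probability (P(Y ≤ 12) = 0.9962 > P(X ≤ 12) = 0.4631)

Compute P(≤ 12) for each distribution:

X ~ Poisson(λ=13):
P(X ≤ 12) = 0.4631

Y ~ Poisson(λ=5.4):
P(Y ≤ 12) = 0.9962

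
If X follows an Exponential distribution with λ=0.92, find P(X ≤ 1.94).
0.832169

We have X ~ Exponential(λ=0.92).

The CDF gives us P(X ≤ k).

Using the CDF:
P(X ≤ 1.94) = 0.832169

This means there's approximately a 83.2% chance that X is at most 1.94.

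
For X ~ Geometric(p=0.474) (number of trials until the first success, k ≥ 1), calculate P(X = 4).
0.068982

We have X ~ Geometric(p=0.474) (number of trials until the first success, k ≥ 1).

For a Geometric distribution, the PMF gives us the probability of each outcome.

Using the PMF formula:
P(X = 4) = 0.068982

Rounded to 4 decimal places: 0.0690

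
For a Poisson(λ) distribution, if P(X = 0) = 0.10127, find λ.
λ = 2.2900

For a Poisson(λ) distribution, the PMF at 0 is:
P(X = 0) = λ^0 e^(-λ) / 0! = e^(-λ)

Given P(X = 0) = 0.10127:
e^(-λ) = 0.10127
-λ = ln(0.10127)
λ = -ln(0.10127) = 2.2900

Verification: e^(-2.2900) = 0.10127 ✓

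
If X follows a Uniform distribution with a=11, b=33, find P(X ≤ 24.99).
0.635909

We have X ~ Uniform(a=11, b=33).

The CDF gives us P(X ≤ k).

Using the CDF:
P(X ≤ 24.99) = 0.635909

This means there's approximately a 63.6% chance that X is at most 24.99.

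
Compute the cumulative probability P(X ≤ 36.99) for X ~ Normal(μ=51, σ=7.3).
0.027481

We have X ~ Normal(μ=51, σ=7.3).

The CDF gives us P(X ≤ k).

Using the CDF:
P(X ≤ 36.99) = 0.027481

This means there's approximately a 2.7% chance that X is at most 36.99.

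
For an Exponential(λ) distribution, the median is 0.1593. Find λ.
λ = 4.3512

For X ~ Exponential(λ), the CDF is F(x) = 1 - e^(-λx).
The median m satisfies F(m) = 0.5:
1 - e^(-λm) = 0.5
e^(-λm) = 0.5
λm = ln(2)
m = ln(2) / λ

Given m = 0.1593:
λ = ln(2) / 0.1593 = 0.693147 / 0.1593 = 4.3512

Verification: ln(2) / 4.3512 = 0.1593 ✓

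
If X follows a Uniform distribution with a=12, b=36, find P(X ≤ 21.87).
0.411250

We have X ~ Uniform(a=12, b=36).

The CDF gives us P(X ≤ k).

Using the CDF:
P(X ≤ 21.87) = 0.411250

This means there's approximately a 41.1% chance that X is at most 21.87.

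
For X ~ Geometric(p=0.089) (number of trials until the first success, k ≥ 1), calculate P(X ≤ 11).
0.641324

We have X ~ Geometric(p=0.089) (number of trials until the first success, k ≥ 1).

The CDF gives us P(X ≤ k).

Using the CDF:
P(X ≤ 11) = 0.641324

This means there's approximately a 64.1% chance that X is at most 11.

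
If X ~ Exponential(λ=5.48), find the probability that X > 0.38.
0.124631

We have X ~ Exponential(λ=5.48).

P(X > 0.38) = 1 - P(X ≤ 0.38)
                = 1 - F(0.38)
                = 1 - 0.875369
                = 0.124631

So there's approximately a 12.5% chance that X exceeds 0.38.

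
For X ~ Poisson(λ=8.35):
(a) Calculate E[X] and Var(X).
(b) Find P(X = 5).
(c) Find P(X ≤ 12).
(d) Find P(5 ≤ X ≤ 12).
(a) E[X] = 8.3500, Var(X) = 8.3500
(b) P(X = 5) = 0.079964
(c) P(X ≤ 12) = 0.917866
(d) P(5 ≤ X ≤ 12) = 0.836595

We have X ~ Poisson(λ=8.35).

(a) Moments:
E[X] = 8.3500
Var(X) = 8.3500
σ = √Var(X) = 2.8896

(b) Point probability using PMF:
P(X = 5) = 0.079964

(c) Cumulative probability using CDF:
P(X ≤ 12) = F(12) = 0.917866

(d) Range probability:
P(5 ≤ X ≤ 12) = P(X ≤ 12) - P(X ≤ 4)
                   = F(12) - F(4)
                   = 0.917866 - 0.081271
                   = 0.836595

This means approximately 83.7% of outcomes fall in the interval [5, 12].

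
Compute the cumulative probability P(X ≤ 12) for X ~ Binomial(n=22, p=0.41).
0.933118

We have X ~ Binomial(n=22, p=0.41).

The CDF gives us P(X ≤ k).

Using the CDF:
P(X ≤ 12) = 0.933118

This means there's approximately a 93.3% chance that X is at most 12.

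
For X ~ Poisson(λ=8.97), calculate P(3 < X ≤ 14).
0.937816

We have X ~ Poisson(λ=8.97).

To find P(3 < X ≤ 14), we use:
P(3 < X ≤ 14) = P(X ≤ 14) - P(X ≤ 3)
                 = F(14) - F(3)
                 = 0.959497 - 0.021681
                 = 0.937816

So there's approximately a 93.8% chance that X falls in this range.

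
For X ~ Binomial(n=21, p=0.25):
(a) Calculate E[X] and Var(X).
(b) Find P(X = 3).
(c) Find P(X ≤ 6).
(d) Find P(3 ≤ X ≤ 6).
(a) E[X] = 5.2500, Var(X) = 3.9375
(b) P(X = 3) = 0.117159
(c) P(X ≤ 6) = 0.743630
(d) P(3 ≤ X ≤ 6) = 0.669106

We have X ~ Binomial(n=21, p=0.25).

(a) Moments:
E[X] = 5.2500
Var(X) = 3.9375
σ = √Var(X) = 1.9843

(b) Point probability using PMF:
P(X = 3) = 0.117159

(c) Cumulative probability using CDF:
P(X ≤ 6) = F(6) = 0.743630

(d) Range probability:
P(3 ≤ X ≤ 6) = P(X ≤ 6) - P(X ≤ 2)
                   = F(6) - F(2)
                   = 0.743630 - 0.074523
                   = 0.669106

This means approximately 66.9% of outcomes fall in the interval [3, 6].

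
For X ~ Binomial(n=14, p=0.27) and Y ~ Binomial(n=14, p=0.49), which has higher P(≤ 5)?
X has higher probability (P(X ≤ 5) = 0.8498 > P(Y ≤ 5) = 0.2346)

Compute P(≤ 5) for each distribution:

X ~ Binomial(n=14, p=0.27):
P(X ≤ 5) = 0.8498

Y ~ Binomial(n=14, p=0.49):
P(Y ≤ 5) = 0.2346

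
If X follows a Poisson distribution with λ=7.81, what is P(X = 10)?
0.094386

We have X ~ Poisson(λ=7.81).

For a Poisson distribution, the PMF gives us the probability of each outcome.

Using the PMF formula:
P(X = 10) = 0.094386

Rounded to 4 decimal places: 0.0944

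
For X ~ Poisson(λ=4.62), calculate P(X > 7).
0.096798

We have X ~ Poisson(λ=4.62).

P(X > 7) = 1 - P(X ≤ 7)
                = 1 - F(7)
                = 1 - 0.903202
                = 0.096798

So there's approximately a 9.7% chance that X exceeds 7.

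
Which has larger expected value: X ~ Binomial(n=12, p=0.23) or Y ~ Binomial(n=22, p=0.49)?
Y has larger mean (10.7800 > 2.7600)

Compute the expected value for each distribution:

X ~ Binomial(n=12, p=0.23):
E[X] = 2.7600

Y ~ Binomial(n=22, p=0.49):
E[Y] = 10.7800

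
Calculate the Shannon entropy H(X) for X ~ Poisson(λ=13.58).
2.7168 nats

We have X ~ Poisson(λ=13.58).

The Shannon entropy measures the uncertainty or information content of the distribution.

For a Poisson distribution with λ=13.58:
H(X) = 2.7168 nats

(In bits, this would be 3.9196 bits.)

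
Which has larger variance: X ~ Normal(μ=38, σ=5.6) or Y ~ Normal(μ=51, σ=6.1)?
Y has larger variance (37.2100 > 31.3600)

Compute the variance for each distribution:

X ~ Normal(μ=38, σ=5.6):
Var(X) = 31.3600

Y ~ Normal(μ=51, σ=6.1):
Var(Y) = 37.2100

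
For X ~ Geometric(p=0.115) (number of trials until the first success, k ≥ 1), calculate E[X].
8.6957

We have X ~ Geometric(p=0.115) (number of trials until the first success, k ≥ 1).

For a Geometric distribution with p=0.115 (number of trials until the first success, k ≥ 1):
E[X] = 8.6957

This is the expected (average) value of X.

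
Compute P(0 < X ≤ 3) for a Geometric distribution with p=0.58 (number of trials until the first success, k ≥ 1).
0.925912

We have X ~ Geometric(p=0.58) (number of trials until the first success, k ≥ 1).

To find P(0 < X ≤ 3), we use:
P(0 < X ≤ 3) = P(X ≤ 3) - P(X ≤ 0)
                 = F(3) - F(0)
                 = 0.925912 - 0.000000
                 = 0.925912

So there's approximately a 92.6% chance that X falls in this range.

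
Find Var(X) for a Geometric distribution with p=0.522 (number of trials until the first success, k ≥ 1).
1.7542

We have X ~ Geometric(p=0.522) (number of trials until the first success, k ≥ 1).

For a Geometric distribution with p=0.522 (number of trials until the first success, k ≥ 1):
Var(X) = 1.7542

The variance measures the spread of the distribution around the mean.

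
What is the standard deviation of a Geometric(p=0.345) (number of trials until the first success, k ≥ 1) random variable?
2.3459

We have X ~ Geometric(p=0.345) (number of trials until the first success, k ≥ 1).

For a Geometric distribution with p=0.345 (number of trials until the first success, k ≥ 1):
σ = √Var(X) = 2.3459

The standard deviation is the square root of the variance.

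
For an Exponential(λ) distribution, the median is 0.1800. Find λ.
λ = 3.8508

For X ~ Exponential(λ), the CDF is F(x) = 1 - e^(-λx).
The median m satisfies F(m) = 0.5:
1 - e^(-λm) = 0.5
e^(-λm) = 0.5
λm = ln(2)
m = ln(2) / λ

Given m = 0.1800:
λ = ln(2) / 0.1800 = 0.693147 / 0.1800 = 3.8508

Verification: ln(2) / 3.8508 = 0.1800 ✓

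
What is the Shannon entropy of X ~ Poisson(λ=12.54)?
2.6765 nats

We have X ~ Poisson(λ=12.54).

The Shannon entropy measures the uncertainty or information content of the distribution.

For a Poisson distribution with λ=12.54:
H(X) = 2.6765 nats

(In bits, this would be 3.8613 bits.)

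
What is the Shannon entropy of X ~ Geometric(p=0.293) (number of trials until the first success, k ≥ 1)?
2.0642 nats

We have X ~ Geometric(p=0.293) (number of trials until the first success, k ≥ 1).

The Shannon entropy measures the uncertainty or information content of the distribution.

For a Geometric distribution with p=0.293 (number of trials until the first success, k ≥ 1):
H(X) = 2.0642 nats

(In bits, this would be 2.9780 bits.)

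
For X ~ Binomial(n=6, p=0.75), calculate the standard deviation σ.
1.0607

We have X ~ Binomial(n=6, p=0.75).

For a Binomial distribution with n=6, p=0.75:
σ = √Var(X) = 1.0607

The standard deviation is the square root of the variance.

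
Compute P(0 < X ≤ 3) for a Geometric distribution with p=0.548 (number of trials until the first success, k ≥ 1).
0.907655

We have X ~ Geometric(p=0.548) (number of trials until the first success, k ≥ 1).

To find P(0 < X ≤ 3), we use:
P(0 < X ≤ 3) = P(X ≤ 3) - P(X ≤ 0)
                 = F(3) - F(0)
                 = 0.907655 - 0.000000
                 = 0.907655

So there's approximately a 90.8% chance that X falls in this range.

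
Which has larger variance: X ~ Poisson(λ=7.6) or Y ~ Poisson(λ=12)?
Y has larger variance (12.0000 > 7.6000)

Compute the variance for each distribution:

X ~ Poisson(λ=7.6):
Var(X) = 7.6000

Y ~ Poisson(λ=12):
Var(Y) = 12.0000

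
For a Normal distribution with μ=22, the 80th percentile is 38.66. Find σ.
σ = 19.7951

For X ~ Normal(μ, σ), the p-th percentile satisfies x = μ + z_p × σ,
where z_p = Φ⁻¹(p) is the standard normal quantile.

Step 1: z_{0.8} = Φ⁻¹(0.8) = 0.8416

Step 2: Solve for σ:
38.66 = 22 + 0.8416 × σ
σ = (38.66 - 22) / 0.8416
σ = 16.66 / 0.8416
σ = 19.7951

Verification: μ + z × σ = 22 + 0.8416 × 19.7951 = 38.66 ✓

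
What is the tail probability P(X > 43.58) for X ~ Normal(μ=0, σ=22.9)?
0.028517

We have X ~ Normal(μ=0, σ=22.9).

P(X > 43.58) = 1 - P(X ≤ 43.58)
                = 1 - F(43.58)
                = 1 - 0.971483
                = 0.028517

So there's approximately a 2.9% chance that X exceeds 43.58.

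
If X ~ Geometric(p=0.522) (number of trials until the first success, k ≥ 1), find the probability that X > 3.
0.109215

We have X ~ Geometric(p=0.522) (number of trials until the first success, k ≥ 1).

P(X > 3) = 1 - P(X ≤ 3)
                = 1 - F(3)
                = 1 - 0.890785
                = 0.109215

So there's approximately a 10.9% chance that X exceeds 3.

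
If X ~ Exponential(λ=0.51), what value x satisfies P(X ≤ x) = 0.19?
0.4132

We have X ~ Exponential(λ=0.51).

We want to find x such that P(X ≤ x) = 0.19.

This is the 19th percentile, which means 19% of values fall below this point.

Using the inverse CDF (quantile function):
x = F⁻¹(0.19) = 0.4132

Verification: P(X ≤ 0.4132) = 0.19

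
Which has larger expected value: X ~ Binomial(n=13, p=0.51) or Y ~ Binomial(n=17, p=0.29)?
X has larger mean (6.6300 > 4.9300)

Compute the expected value for each distribution:

X ~ Binomial(n=13, p=0.51):
E[X] = 6.6300

Y ~ Binomial(n=17, p=0.29):
E[Y] = 4.9300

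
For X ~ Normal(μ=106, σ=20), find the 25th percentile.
92.5102

We have X ~ Normal(μ=106, σ=20).

We want to find x such that P(X ≤ x) = 0.25.

This is the 25th percentile, which means 25% of values fall below this point.

Using the inverse CDF (quantile function):
x = F⁻¹(0.25) = 92.5102

Verification: P(X ≤ 92.5102) = 0.25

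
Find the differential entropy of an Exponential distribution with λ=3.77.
-0.3271 nats

We have X ~ Exponential(λ=3.77).

The differential entropy measures the uncertainty or information content of the distribution.

For an Exponential distribution with λ=3.77:
h(X) = -0.3271 nats

(In bits, this would be -0.4719 bits.)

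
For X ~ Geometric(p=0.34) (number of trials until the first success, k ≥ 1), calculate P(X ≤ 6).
0.917346

We have X ~ Geometric(p=0.34) (number of trials until the first success, k ≥ 1).

The CDF gives us P(X ≤ k).

Using the CDF:
P(X ≤ 6) = 0.917346

This means there's approximately a 91.7% chance that X is at most 6.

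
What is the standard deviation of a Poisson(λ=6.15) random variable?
2.4799

We have X ~ Poisson(λ=6.15).

For a Poisson distribution with λ=6.15:
σ = √Var(X) = 2.4799

The standard deviation is the square root of the variance.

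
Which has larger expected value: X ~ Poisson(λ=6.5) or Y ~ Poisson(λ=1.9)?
X has larger mean (6.5000 > 1.9000)

Compute the expected value for each distribution:

X ~ Poisson(λ=6.5):
E[X] = 6.5000

Y ~ Poisson(λ=1.9):
E[Y] = 1.9000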